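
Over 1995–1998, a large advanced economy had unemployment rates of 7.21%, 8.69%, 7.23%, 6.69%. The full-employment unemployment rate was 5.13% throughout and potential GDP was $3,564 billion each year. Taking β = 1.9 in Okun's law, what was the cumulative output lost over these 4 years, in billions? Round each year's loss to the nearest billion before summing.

Year 1995: gap = -1.9 × (7.21 - 5.13) = -3.952%, loss ≈ 3564 × 3.952/100 ≈ 141.
Year 1996: gap = -1.9 × (8.69 - 5.13) = -6.764%, loss ≈ 3564 × 6.764/100 ≈ 241.
Year 1997: gap = -1.9 × (7.23 - 5.13) = -3.99%, loss ≈ 3564 × 3.99/100 ≈ 142.
Year 1998: gap = -1.9 × (6.69 - 5.13) = -2.964%, loss ≈ 3564 × 2.964/100 ≈ 106.
Total lost output = 141 + 241 + 142 + 106 = 630 billion.

$630 billion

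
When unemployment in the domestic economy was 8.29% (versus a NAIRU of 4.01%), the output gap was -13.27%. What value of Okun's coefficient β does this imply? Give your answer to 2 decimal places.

β ≈ 3.10

Okun's law: output gap = -β × (u - u*).
-13.27 = -β × (8.29 - 4.01) = -β × 4.28, so β = 13.27/4.28 = 3.10.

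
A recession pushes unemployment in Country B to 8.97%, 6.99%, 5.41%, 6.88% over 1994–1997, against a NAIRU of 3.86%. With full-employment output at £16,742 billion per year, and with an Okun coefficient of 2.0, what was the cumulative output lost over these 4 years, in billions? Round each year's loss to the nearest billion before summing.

Year 1994: gap = -2.0 × (8.97 - 3.86) = -10.22%, loss ≈ 16742 × 10.22/100 ≈ 1711.
Year 1995: gap = -2.0 × (6.99 - 3.86) = -6.26%, loss ≈ 16742 × 6.26/100 ≈ 1048.
Year 1996: gap = -2.0 × (5.41 - 3.86) = -3.1%, loss ≈ 16742 × 3.1/100 ≈ 519.
Year 1997: gap = -2.0 × (6.88 - 3.86) = -6.04%, loss ≈ 16742 × 6.04/100 ≈ 1011.
Total lost output = 1711 + 1048 + 519 + 1011 = 4289 billion.

£4,289 billion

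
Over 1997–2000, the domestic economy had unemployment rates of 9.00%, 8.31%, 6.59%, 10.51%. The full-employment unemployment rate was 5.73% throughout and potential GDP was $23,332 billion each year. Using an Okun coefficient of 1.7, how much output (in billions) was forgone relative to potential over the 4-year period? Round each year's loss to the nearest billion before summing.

Year 1997: gap = -1.7 × (9 - 5.73) = -5.559%, loss ≈ 23332 × 5.559/100 ≈ 1297.
Year 1998: gap = -1.7 × (8.31 - 5.73) = -4.386%, loss ≈ 23332 × 4.386/100 ≈ 1023.
Year 1999: gap = -1.7 × (6.59 - 5.73) = -1.462%, loss ≈ 23332 × 1.462/100 ≈ 341.
Year 2000: gap = -1.7 × (10.51 - 5.73) = -8.126%, loss ≈ 23332 × 8.126/100 ≈ 1896.
Total lost output = 1297 + 1023 + 341 + 1896 = 4557 billion.

$4,557 billion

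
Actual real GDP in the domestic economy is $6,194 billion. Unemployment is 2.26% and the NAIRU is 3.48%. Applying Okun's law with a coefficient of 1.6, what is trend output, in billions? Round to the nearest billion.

Unemployment gap = 2.26 - 3.48 = -1.22 points, so output gap = -1.6 × (-1.22) = 1.952%.
Since Y = Y* × (1 + gap/100), Y* = 6194/1.01952 ≈ 6075 billion.

$6,075 billion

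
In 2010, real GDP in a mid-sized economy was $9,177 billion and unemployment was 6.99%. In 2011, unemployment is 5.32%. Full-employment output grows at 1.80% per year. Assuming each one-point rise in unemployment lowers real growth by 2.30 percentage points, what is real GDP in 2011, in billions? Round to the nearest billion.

$9,695 billion

Δu = 5.32 - 6.99 = -1.67 points.
Okun's law (growth form): g_Y = g_Y* - β × Δu = 1.80 - 2.30 × (-1.67) = 1.8 + 3.841 = 5.641%.
Real GDP in the next year = 9177 × (1 + 5.641/100) = 9177 × 1.05641 ≈ 9695 billion.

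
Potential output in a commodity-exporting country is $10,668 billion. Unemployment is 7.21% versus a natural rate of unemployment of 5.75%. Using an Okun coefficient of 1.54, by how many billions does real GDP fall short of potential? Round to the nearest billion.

$240 billion

Output gap = -1.54 × (7.21 - 5.75) = -1.54 × 1.46 = -2.2484%.
Actual GDP ≈ 10668 × 0.977516 ≈ 10428 billion, so the shortfall is 10668 - 10428 = 240 billion.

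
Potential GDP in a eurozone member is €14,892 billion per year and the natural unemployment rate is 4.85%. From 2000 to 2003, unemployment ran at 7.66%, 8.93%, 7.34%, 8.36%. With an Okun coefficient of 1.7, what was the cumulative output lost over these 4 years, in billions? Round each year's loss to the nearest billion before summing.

€3,263 billion

Year 2000: gap = -1.7 × (7.66 - 4.85) = -4.777%, loss ≈ 14892 × 4.777/100 ≈ 711.
Year 2001: gap = -1.7 × (8.93 - 4.85) = -6.936%, loss ≈ 14892 × 6.936/100 ≈ 1033.
Year 2002: gap = -1.7 × (7.34 - 4.85) = -4.233%, loss ≈ 14892 × 4.233/100 ≈ 630.
Year 2003: gap = -1.7 × (8.36 - 4.85) = -5.967%, loss ≈ 14892 × 5.967/100 ≈ 889.
Total lost output = 711 + 1033 + 630 + 889 = 3263 billion.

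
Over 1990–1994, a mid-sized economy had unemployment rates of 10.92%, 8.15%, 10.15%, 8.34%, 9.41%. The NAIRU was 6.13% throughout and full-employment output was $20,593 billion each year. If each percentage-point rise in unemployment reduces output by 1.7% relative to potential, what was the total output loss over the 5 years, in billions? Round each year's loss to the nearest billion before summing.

$5,713 billion

Year 1990: gap = -1.7 × (10.92 - 6.13) = -8.143%, loss ≈ 20593 × 8.143/100 ≈ 1677.
Year 1991: gap = -1.7 × (8.15 - 6.13) = -3.434%, loss ≈ 20593 × 3.434/100 ≈ 707.
Year 1992: gap = -1.7 × (10.15 - 6.13) = -6.834%, loss ≈ 20593 × 6.834/100 ≈ 1407.
Year 1993: gap = -1.7 × (8.34 - 6.13) = -3.757%, loss ≈ 20593 × 3.757/100 ≈ 774.
Year 1994: gap = -1.7 × (9.41 - 6.13) = -5.576%, loss ≈ 20593 × 5.576/100 ≈ 1148.
Total lost output = 1677 + 707 + 1407 + 774 + 1148 = 5713 billion.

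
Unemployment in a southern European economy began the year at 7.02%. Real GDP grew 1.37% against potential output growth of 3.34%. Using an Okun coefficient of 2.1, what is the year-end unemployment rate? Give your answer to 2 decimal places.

Growth-rate Okun's law: g_Y = g_Y* - β × Δu, so Δu = (g_Y* - g_Y)/β.
Δu = (3.34 - 1.37)/2.1 = 1.97/2.1 = 0.94 percentage points.
Year-end unemployment = 7.02 + 0.94 = 7.96%.

7.96%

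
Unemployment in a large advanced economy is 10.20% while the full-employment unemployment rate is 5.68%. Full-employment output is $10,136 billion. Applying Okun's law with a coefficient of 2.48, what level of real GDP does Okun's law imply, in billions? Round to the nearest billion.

Unemployment gap = 10.2 - 5.68 = 4.52 points, so the output gap is -2.48 × 4.52 = -11.2096%.
Actual GDP = 10136 × (1 - 11.2096/100) = 10136 × 0.887904 ≈ 9000 billion.

$9,000 billion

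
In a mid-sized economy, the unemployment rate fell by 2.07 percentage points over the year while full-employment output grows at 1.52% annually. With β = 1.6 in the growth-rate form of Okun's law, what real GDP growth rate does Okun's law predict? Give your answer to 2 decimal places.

Growth-rate Okun's law: g_Y = g_Y* - β × Δu.
g_Y = 1.52 - 1.6 × (-2.07) = 1.52 + 3.312 = 4.832%, i.e. 4.83% to 2 d.p.

4.83%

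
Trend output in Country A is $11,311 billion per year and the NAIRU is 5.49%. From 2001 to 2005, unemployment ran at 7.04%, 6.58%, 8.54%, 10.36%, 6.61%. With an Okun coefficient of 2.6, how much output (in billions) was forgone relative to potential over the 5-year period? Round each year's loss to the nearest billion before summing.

$3,435 billion

Year 2001: gap = -2.6 × (7.04 - 5.49) = -4.03%, loss ≈ 11311 × 4.03/100 ≈ 456.
Year 2002: gap = -2.6 × (6.58 - 5.49) = -2.834%, loss ≈ 11311 × 2.834/100 ≈ 321.
Year 2003: gap = -2.6 × (8.54 - 5.49) = -7.93%, loss ≈ 11311 × 7.93/100 ≈ 897.
Year 2004: gap = -2.6 × (10.36 - 5.49) = -12.662%, loss ≈ 11311 × 12.662/100 ≈ 1432.
Year 2005: gap = -2.6 × (6.61 - 5.49) = -2.912%, loss ≈ 11311 × 2.912/100 ≈ 329.
Total lost output = 456 + 321 + 897 + 1432 + 329 = 3435 billion.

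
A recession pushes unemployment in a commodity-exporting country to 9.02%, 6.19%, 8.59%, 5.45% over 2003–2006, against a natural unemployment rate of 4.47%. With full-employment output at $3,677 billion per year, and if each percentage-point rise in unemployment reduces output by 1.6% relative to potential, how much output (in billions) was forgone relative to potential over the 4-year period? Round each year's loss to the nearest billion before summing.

Year 2003: gap = -1.6 × (9.02 - 4.47) = -7.28%, loss ≈ 3677 × 7.28/100 ≈ 268.
Year 2004: gap = -1.6 × (6.19 - 4.47) = -2.752%, loss ≈ 3677 × 2.752/100 ≈ 101.
Year 2005: gap = -1.6 × (8.59 - 4.47) = -6.592%, loss ≈ 3677 × 6.592/100 ≈ 242.
Year 2006: gap = -1.6 × (5.45 - 4.47) = -1.568%, loss ≈ 3677 × 1.568/100 ≈ 58.
Total lost output = 268 + 101 + 242 + 58 = 669 billion.

$669 billion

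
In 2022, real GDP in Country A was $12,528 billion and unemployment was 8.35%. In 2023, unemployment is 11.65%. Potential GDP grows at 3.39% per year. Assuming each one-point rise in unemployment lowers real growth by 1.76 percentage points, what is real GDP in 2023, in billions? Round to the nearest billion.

Δu = 11.65 - 8.35 = 3.3 points.
Okun's law (growth form): g_Y = g_Y* - β × Δu = 3.39 - 1.76 × (3.30) = 3.39 - 5.808 = -2.418%.
Real GDP in the next year = 12528 × (1 - 2.418/100) = 12528 × 0.97582 ≈ 12225 billion.

$12,225 billion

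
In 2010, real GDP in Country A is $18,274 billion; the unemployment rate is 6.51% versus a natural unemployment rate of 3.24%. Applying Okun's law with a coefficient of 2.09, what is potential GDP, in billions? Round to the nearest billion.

Unemployment gap = 6.51 - 3.24 = 3.27 points, so output gap = -2.09 × 3.27 = -6.8343%.
Since Y = Y* × (1 + gap/100), Y* = 18274/0.931657 ≈ 19615 billion.

$19,615 billion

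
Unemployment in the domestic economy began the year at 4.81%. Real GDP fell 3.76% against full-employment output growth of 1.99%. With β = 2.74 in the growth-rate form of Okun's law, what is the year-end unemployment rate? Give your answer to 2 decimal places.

6.91%

Growth-rate Okun's law: g_Y = g_Y* - β × Δu, so Δu = (g_Y* - g_Y)/β.
Δu = (1.99 + 3.76)/2.74 = 5.75/2.74 = 2.10 percentage points.
Year-end unemployment = 4.81 + 2.1 = 6.91%.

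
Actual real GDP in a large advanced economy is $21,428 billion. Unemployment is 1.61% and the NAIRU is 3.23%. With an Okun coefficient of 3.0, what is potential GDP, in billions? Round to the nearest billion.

Unemployment gap = 1.61 - 3.23 = -1.62 points, so output gap = -3 × (-1.62) = 4.86%.
Since Y = Y* × (1 + gap/100), Y* = 21428/1.0486 ≈ 20435 billion.

$20,435 billion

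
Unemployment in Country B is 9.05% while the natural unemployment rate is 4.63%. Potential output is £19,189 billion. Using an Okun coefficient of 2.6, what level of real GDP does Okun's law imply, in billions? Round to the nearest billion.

Unemployment gap = 9.05 - 4.63 = 4.42 points, so the output gap is -2.6 × 4.42 = -11.492%.
Actual GDP = 19189 × (1 - 11.492/100) = 19189 × 0.88508 ≈ 16984 billion.

£16,984 billion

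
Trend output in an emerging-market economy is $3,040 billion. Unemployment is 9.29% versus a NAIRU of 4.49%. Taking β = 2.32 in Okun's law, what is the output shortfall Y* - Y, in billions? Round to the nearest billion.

$339 billion

Output gap = -2.32 × (9.29 - 4.49) = -2.32 × 4.8 = -11.136%.
Actual GDP ≈ 3040 × 0.88864 ≈ 2701 billion, so the shortfall is 3040 - 2701 = 339 billion.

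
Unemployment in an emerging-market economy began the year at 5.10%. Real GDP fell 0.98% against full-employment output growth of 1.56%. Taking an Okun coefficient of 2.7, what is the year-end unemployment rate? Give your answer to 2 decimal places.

6.04%

Growth-rate Okun's law: g_Y = g_Y* - β × Δu, so Δu = (g_Y* - g_Y)/β.
Δu = (1.56 + 0.98)/2.7 = 2.54/2.7 = 0.94 percentage points.
Year-end unemployment = 5.1 + 0.94 = 6.04%.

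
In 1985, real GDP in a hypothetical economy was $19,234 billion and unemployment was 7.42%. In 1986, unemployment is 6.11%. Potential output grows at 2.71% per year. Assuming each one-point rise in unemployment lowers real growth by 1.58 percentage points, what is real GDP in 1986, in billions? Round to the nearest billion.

Δu = 6.11 - 7.42 = -1.31 points.
Okun's law (growth form): g_Y = g_Y* - β × Δu = 2.71 - 1.58 × (-1.31) = 2.71 + 2.0698 = 4.7798%.
Real GDP in the next year = 19234 × (1 + 4.7798/100) = 19234 × 1.047798 ≈ 20153 billion.

$20,153 billion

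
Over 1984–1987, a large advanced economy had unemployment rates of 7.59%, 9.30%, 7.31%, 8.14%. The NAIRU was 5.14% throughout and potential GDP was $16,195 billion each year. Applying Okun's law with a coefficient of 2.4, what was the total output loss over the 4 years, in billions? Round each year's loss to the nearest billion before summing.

Year 1984: gap = -2.4 × (7.59 - 5.14) = -5.88%, loss ≈ 16195 × 5.88/100 ≈ 952.
Year 1985: gap = -2.4 × (9.3 - 5.14) = -9.984%, loss ≈ 16195 × 9.984/100 ≈ 1617.
Year 1986: gap = -2.4 × (7.31 - 5.14) = -5.208%, loss ≈ 16195 × 5.208/100 ≈ 843.
Year 1987: gap = -2.4 × (8.14 - 5.14) = -7.2%, loss ≈ 16195 × 7.2/100 ≈ 1166.
Total lost output = 952 + 1617 + 843 + 1166 = 4578 billion.

$4,578 billion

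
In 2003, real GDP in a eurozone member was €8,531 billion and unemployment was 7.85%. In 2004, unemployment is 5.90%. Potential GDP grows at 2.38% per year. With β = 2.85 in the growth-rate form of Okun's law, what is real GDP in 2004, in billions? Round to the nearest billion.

Δu = 5.9 - 7.85 = -1.95 points.
Okun's law (growth form): g_Y = g_Y* - β × Δu = 2.38 - 2.85 × (-1.95) = 2.38 + 5.5575 = 7.9375%.
Real GDP in the next year = 8531 × (1 + 7.9375/100) = 8531 × 1.079375 ≈ 9208 billion.

€9,208 billion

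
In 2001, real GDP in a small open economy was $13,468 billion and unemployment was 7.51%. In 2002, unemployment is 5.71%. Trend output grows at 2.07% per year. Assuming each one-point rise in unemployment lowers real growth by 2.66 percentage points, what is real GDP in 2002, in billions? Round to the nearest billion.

$14,392 billion

Δu = 5.71 - 7.51 = -1.8 points.
Okun's law (growth form): g_Y = g_Y* - β × Δu = 2.07 - 2.66 × (-1.80) = 2.07 + 4.788 = 6.858%.
Real GDP in the next year = 13468 × (1 + 6.858/100) = 13468 × 1.06858 ≈ 14392 billion.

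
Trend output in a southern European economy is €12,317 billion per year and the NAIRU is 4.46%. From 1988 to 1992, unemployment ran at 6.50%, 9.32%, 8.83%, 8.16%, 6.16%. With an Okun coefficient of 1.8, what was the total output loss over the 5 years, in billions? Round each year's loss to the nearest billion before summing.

Year 1988: gap = -1.8 × (6.5 - 4.46) = -3.672%, loss ≈ 12317 × 3.672/100 ≈ 452.
Year 1989: gap = -1.8 × (9.32 - 4.46) = -8.748%, loss ≈ 12317 × 8.748/100 ≈ 1077.
Year 1990: gap = -1.8 × (8.83 - 4.46) = -7.866%, loss ≈ 12317 × 7.866/100 ≈ 969.
Year 1991: gap = -1.8 × (8.16 - 4.46) = -6.66%, loss ≈ 12317 × 6.66/100 ≈ 820.
Year 1992: gap = -1.8 × (6.16 - 4.46) = -3.06%, loss ≈ 12317 × 3.06/100 ≈ 377.
Total lost output = 452 + 1077 + 969 + 820 + 377 = 3695 billion.

€3,695 billion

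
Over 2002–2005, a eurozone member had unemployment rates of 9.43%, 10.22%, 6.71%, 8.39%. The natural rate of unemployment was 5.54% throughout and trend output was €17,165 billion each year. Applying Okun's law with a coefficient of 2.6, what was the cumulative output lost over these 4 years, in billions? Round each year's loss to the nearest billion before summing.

€5,619 billion

Year 2002: gap = -2.6 × (9.43 - 5.54) = -10.114%, loss ≈ 17165 × 10.114/100 ≈ 1736.
Year 2003: gap = -2.6 × (10.22 - 5.54) = -12.168%, loss ≈ 17165 × 12.168/100 ≈ 2089.
Year 2004: gap = -2.6 × (6.71 - 5.54) = -3.042%, loss ≈ 17165 × 3.042/100 ≈ 522.
Year 2005: gap = -2.6 × (8.39 - 5.54) = -7.41%, loss ≈ 17165 × 7.41/100 ≈ 1272.
Total lost output = 1736 + 2089 + 522 + 1272 = 5619 billion.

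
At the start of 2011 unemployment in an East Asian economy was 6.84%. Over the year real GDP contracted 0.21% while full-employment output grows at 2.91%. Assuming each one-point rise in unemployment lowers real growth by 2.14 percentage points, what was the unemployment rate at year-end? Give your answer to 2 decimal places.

Growth-rate Okun's law: g_Y = g_Y* - β × Δu, so Δu = (g_Y* - g_Y)/β.
Δu = (2.91 + 0.21)/2.14 = 3.12/2.14 = 1.46 percentage points.
Year-end unemployment = 6.84 + 1.46 = 8.30%.

8.30%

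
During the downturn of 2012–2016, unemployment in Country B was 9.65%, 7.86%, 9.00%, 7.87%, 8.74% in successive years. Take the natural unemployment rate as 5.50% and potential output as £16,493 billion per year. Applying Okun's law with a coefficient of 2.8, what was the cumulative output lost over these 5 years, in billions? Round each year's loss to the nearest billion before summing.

Year 2012: gap = -2.8 × (9.65 - 5.5) = -11.62%, loss ≈ 16493 × 11.62/100 ≈ 1916.
Year 2013: gap = -2.8 × (7.86 - 5.5) = -6.608%, loss ≈ 16493 × 6.608/100 ≈ 1090.
Year 2014: gap = -2.8 × (9 - 5.5) = -9.8%, loss ≈ 16493 × 9.8/100 ≈ 1616.
Year 2015: gap = -2.8 × (7.87 - 5.5) = -6.636%, loss ≈ 16493 × 6.636/100 ≈ 1094.
Year 2016: gap = -2.8 × (8.74 - 5.5) = -9.072%, loss ≈ 16493 × 9.072/100 ≈ 1496.
Total lost output = 1916 + 1090 + 1616 + 1094 + 1496 = 7212 billion.

£7,212 billion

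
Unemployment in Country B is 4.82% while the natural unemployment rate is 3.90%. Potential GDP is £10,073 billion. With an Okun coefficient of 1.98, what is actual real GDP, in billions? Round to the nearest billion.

Unemployment gap = 4.82 - 3.9 = 0.92 points, so the output gap is -1.98 × 0.92 = -1.8216%.
Actual GDP = 10073 × (1 - 1.8216/100) = 10073 × 0.981784 ≈ 9890 billion.

£9,890 billion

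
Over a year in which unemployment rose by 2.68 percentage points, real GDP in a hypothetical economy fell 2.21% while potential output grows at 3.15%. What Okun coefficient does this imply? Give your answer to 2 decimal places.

β ≈ 2.00

Growth form: g_Y = g_Y* - β × Δu, so β = (g_Y* - g_Y)/Δu.
β = (3.15 + 2.21)/2.68 = 5.36/2.68 = 2.00.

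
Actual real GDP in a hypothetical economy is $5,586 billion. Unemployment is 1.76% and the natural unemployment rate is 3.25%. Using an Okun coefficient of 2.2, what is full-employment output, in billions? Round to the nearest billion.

$5,409 billion

Unemployment gap = 1.76 - 3.25 = -1.49 points, so output gap = -2.2 × (-1.49) = 3.278%.
Since Y = Y* × (1 + gap/100), Y* = 5586/1.03278 ≈ 5409 billion.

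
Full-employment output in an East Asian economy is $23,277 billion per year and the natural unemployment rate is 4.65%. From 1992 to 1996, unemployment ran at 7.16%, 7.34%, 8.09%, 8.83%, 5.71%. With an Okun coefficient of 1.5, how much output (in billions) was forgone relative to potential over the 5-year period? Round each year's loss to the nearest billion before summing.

$4,845 billion

Year 1992: gap = -1.5 × (7.16 - 4.65) = -3.765%, loss ≈ 23277 × 3.765/100 ≈ 876.
Year 1993: gap = -1.5 × (7.34 - 4.65) = -4.035%, loss ≈ 23277 × 4.035/100 ≈ 939.
Year 1994: gap = -1.5 × (8.09 - 4.65) = -5.16%, loss ≈ 23277 × 5.16/100 ≈ 1201.
Year 1995: gap = -1.5 × (8.83 - 4.65) = -6.27%, loss ≈ 23277 × 6.27/100 ≈ 1459.
Year 1996: gap = -1.5 × (5.71 - 4.65) = -1.59%, loss ≈ 23277 × 1.59/100 ≈ 370.
Total lost output = 876 + 939 + 1201 + 1459 + 370 = 4845 billion.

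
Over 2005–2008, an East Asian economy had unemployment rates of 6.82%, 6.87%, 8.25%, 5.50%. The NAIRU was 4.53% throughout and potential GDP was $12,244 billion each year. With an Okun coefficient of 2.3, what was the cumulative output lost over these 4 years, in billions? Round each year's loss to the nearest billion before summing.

$2,625 billion

Year 2005: gap = -2.3 × (6.82 - 4.53) = -5.267%, loss ≈ 12244 × 5.267/100 ≈ 645.
Year 2006: gap = -2.3 × (6.87 - 4.53) = -5.382%, loss ≈ 12244 × 5.382/100 ≈ 659.
Year 2007: gap = -2.3 × (8.25 - 4.53) = -8.556%, loss ≈ 12244 × 8.556/100 ≈ 1048.
Year 2008: gap = -2.3 × (5.5 - 4.53) = -2.231%, loss ≈ 12244 × 2.231/100 ≈ 273.
Total lost output = 645 + 659 + 1048 + 273 = 2625 billion.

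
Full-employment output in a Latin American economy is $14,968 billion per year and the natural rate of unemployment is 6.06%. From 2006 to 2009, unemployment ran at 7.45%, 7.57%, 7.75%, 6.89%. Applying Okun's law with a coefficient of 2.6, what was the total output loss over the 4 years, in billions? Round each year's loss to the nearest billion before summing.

Year 2006: gap = -2.6 × (7.45 - 6.06) = -3.614%, loss ≈ 14968 × 3.614/100 ≈ 541.
Year 2007: gap = -2.6 × (7.57 - 6.06) = -3.926%, loss ≈ 14968 × 3.926/100 ≈ 588.
Year 2008: gap = -2.6 × (7.75 - 6.06) = -4.394%, loss ≈ 14968 × 4.394/100 ≈ 658.
Year 2009: gap = -2.6 × (6.89 - 6.06) = -2.158%, loss ≈ 14968 × 2.158/100 ≈ 323.
Total lost output = 541 + 588 + 658 + 323 = 2110 billion.

$2,110 billion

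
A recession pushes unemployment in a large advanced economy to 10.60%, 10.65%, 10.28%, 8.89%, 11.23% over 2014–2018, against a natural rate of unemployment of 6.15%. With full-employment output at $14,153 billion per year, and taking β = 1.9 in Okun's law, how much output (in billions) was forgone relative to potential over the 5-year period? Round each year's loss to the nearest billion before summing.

$5,621 billion

Year 2014: gap = -1.9 × (10.6 - 6.15) = -8.455%, loss ≈ 14153 × 8.455/100 ≈ 1197.
Year 2015: gap = -1.9 × (10.65 - 6.15) = -8.55%, loss ≈ 14153 × 8.55/100 ≈ 1210.
Year 2016: gap = -1.9 × (10.28 - 6.15) = -7.847%, loss ≈ 14153 × 7.847/100 ≈ 1111.
Year 2017: gap = -1.9 × (8.89 - 6.15) = -5.206%, loss ≈ 14153 × 5.206/100 ≈ 737.
Year 2018: gap = -1.9 × (11.23 - 6.15) = -9.652%, loss ≈ 14153 × 9.652/100 ≈ 1366.
Total lost output = 1197 + 1210 + 1111 + 737 + 1366 = 5621 billion.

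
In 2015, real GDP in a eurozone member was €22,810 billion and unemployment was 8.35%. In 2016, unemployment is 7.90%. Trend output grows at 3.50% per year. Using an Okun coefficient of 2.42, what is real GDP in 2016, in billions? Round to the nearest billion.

Δu = 7.9 - 8.35 = -0.45 points.
Okun's law (growth form): g_Y = g_Y* - β × Δu = 3.50 - 2.42 × (-0.45) = 3.5 + 1.089 = 4.589%.
Real GDP in the next year = 22810 × (1 + 4.589/100) = 22810 × 1.04589 ≈ 23857 billion.

€23,857 billion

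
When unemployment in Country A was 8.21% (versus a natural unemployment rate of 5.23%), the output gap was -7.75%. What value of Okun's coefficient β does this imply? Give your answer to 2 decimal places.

Okun's law: output gap = -β × (u - u*).
-7.75 = -β × (8.21 - 5.23) = -β × 2.98, so β = 7.75/2.98 = 2.60.

β ≈ 2.60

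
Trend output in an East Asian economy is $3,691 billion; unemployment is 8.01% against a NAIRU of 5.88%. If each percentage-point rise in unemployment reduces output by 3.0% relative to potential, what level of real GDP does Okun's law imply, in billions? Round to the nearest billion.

Unemployment gap = 8.01 - 5.88 = 2.13 points, so the output gap is -3 × 2.13 = -6.39%.
Actual GDP = 3691 × (1 - 6.39/100) = 3691 × 0.9361 ≈ 3455 billion.

$3,455 billion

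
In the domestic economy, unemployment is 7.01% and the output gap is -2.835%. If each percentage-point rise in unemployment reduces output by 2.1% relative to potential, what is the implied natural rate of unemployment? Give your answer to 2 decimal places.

From Okun's law, u - u* = -(output gap)/β = -(-2.835)/2.1 = 1.35 points.
So u* = 7.01 - 1.35 = 5.66%.

5.66%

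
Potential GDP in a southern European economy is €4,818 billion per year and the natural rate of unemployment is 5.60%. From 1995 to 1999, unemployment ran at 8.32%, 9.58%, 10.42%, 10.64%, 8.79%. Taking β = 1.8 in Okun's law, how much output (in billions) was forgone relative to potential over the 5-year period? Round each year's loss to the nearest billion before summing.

€1,713 billion

Year 1995: gap = -1.8 × (8.32 - 5.6) = -4.896%, loss ≈ 4818 × 4.896/100 ≈ 236.
Year 1996: gap = -1.8 × (9.58 - 5.6) = -7.164%, loss ≈ 4818 × 7.164/100 ≈ 345.
Year 1997: gap = -1.8 × (10.42 - 5.6) = -8.676%, loss ≈ 4818 × 8.676/100 ≈ 418.
Year 1998: gap = -1.8 × (10.64 - 5.6) = -9.072%, loss ≈ 4818 × 9.072/100 ≈ 437.
Year 1999: gap = -1.8 × (8.79 - 5.6) = -5.742%, loss ≈ 4818 × 5.742/100 ≈ 277.
Total lost output = 236 + 345 + 418 + 437 + 277 = 1713 billion.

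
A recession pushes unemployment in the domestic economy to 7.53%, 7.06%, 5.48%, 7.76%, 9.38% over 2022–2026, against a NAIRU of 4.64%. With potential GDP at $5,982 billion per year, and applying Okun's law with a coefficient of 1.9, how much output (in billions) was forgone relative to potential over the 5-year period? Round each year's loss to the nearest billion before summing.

Year 2022: gap = -1.9 × (7.53 - 4.64) = -5.491%, loss ≈ 5982 × 5.491/100 ≈ 328.
Year 2023: gap = -1.9 × (7.06 - 4.64) = -4.598%, loss ≈ 5982 × 4.598/100 ≈ 275.
Year 2024: gap = -1.9 × (5.48 - 4.64) = -1.596%, loss ≈ 5982 × 1.596/100 ≈ 95.
Year 2025: gap = -1.9 × (7.76 - 4.64) = -5.928%, loss ≈ 5982 × 5.928/100 ≈ 355.
Year 2026: gap = -1.9 × (9.38 - 4.64) = -9.006%, loss ≈ 5982 × 9.006/100 ≈ 539.
Total lost output = 328 + 275 + 95 + 355 + 539 = 1592 billion.

$1,592 billion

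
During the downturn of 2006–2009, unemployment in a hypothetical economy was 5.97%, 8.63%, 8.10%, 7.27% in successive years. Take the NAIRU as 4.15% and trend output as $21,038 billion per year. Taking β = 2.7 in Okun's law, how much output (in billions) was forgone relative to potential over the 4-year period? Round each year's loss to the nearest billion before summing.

$7,595 billion

Year 2006: gap = -2.7 × (5.97 - 4.15) = -4.914%, loss ≈ 21038 × 4.914/100 ≈ 1034.
Year 2007: gap = -2.7 × (8.63 - 4.15) = -12.096%, loss ≈ 21038 × 12.096/100 ≈ 2545.
Year 2008: gap = -2.7 × (8.1 - 4.15) = -10.665%, loss ≈ 21038 × 10.665/100 ≈ 2244.
Year 2009: gap = -2.7 × (7.27 - 4.15) = -8.424%, loss ≈ 21038 × 8.424/100 ≈ 1772.
Total lost output = 1034 + 2545 + 2244 + 1772 = 7595 billion.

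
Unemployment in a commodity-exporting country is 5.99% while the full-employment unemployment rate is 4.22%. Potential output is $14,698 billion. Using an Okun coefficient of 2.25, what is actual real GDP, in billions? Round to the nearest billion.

$14,113 billion

Unemployment gap = 5.99 - 4.22 = 1.77 points, so the output gap is -2.25 × 1.77 = -3.9825%.
Actual GDP = 14698 × (1 - 3.9825/100) = 14698 × 0.960175 ≈ 14113 billion.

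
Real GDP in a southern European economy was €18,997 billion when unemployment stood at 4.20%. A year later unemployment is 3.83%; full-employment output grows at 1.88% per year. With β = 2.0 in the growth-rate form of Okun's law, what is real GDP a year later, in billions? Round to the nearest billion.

Δu = 3.83 - 4.2 = -0.37 points.
Okun's law (growth form): g_Y = g_Y* - β × Δu = 1.88 - 2.0 × (-0.37) = 1.88 + 0.74 = 2.62%.
Real GDP in the next year = 18997 × (1 + 2.62/100) = 18997 × 1.0262 ≈ 19495 billion.

€19,495 billion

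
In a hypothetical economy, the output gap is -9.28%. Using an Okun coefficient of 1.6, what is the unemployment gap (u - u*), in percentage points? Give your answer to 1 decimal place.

5.8 percentage points

Okun's law: output gap = -β × (u - u*), so u - u* = -(output gap)/β.
u - u* = -(-9.28)/1.6 = 5.8 percentage points.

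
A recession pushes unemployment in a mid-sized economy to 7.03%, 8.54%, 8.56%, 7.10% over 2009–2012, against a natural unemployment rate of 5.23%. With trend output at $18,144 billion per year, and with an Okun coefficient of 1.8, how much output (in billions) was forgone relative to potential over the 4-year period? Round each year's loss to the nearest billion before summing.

$3,368 billion

Year 2009: gap = -1.8 × (7.03 - 5.23) = -3.24%, loss ≈ 18144 × 3.24/100 ≈ 588.
Year 2010: gap = -1.8 × (8.54 - 5.23) = -5.958%, loss ≈ 18144 × 5.958/100 ≈ 1081.
Year 2011: gap = -1.8 × (8.56 - 5.23) = -5.994%, loss ≈ 18144 × 5.994/100 ≈ 1088.
Year 2012: gap = -1.8 × (7.1 - 5.23) = -3.366%, loss ≈ 18144 × 3.366/100 ≈ 611.
Total lost output = 588 + 1081 + 1088 + 611 = 3368 billion.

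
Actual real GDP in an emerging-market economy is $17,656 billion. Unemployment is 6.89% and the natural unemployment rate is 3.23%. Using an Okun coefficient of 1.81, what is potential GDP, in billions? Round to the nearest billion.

Unemployment gap = 6.89 - 3.23 = 3.66 points, so output gap = -1.81 × 3.66 = -6.6246%.
Since Y = Y* × (1 + gap/100), Y* = 17656/0.933754 ≈ 18909 billion.

$18,909 billion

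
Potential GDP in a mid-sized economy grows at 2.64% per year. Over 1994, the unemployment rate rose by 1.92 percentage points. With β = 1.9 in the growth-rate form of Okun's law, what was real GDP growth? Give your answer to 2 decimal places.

Growth-rate Okun's law: g_Y = g_Y* - β × Δu.
g_Y = 2.64 - 1.9 × (1.92) = 2.64 - 3.648 = -1.008%, i.e. -1.01% to 2 d.p.

-1.01%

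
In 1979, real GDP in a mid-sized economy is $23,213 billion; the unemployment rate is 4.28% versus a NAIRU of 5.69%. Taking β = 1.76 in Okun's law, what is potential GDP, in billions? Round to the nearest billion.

Unemployment gap = 4.28 - 5.69 = -1.41 points, so output gap = -1.76 × (-1.41) = 2.4816%.
Since Y = Y* × (1 + gap/100), Y* = 23213/1.024816 ≈ 22651 billion.

$22,651 billion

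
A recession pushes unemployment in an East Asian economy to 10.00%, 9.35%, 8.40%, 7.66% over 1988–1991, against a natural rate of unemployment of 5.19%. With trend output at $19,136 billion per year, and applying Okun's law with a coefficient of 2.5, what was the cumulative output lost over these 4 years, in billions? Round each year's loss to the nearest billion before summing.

Year 1988: gap = -2.5 × (10 - 5.19) = -12.025%, loss ≈ 19136 × 12.025/100 ≈ 2301.
Year 1989: gap = -2.5 × (9.35 - 5.19) = -10.4%, loss ≈ 19136 × 10.4/100 ≈ 1990.
Year 1990: gap = -2.5 × (8.4 - 5.19) = -8.025%, loss ≈ 19136 × 8.025/100 ≈ 1536.
Year 1991: gap = -2.5 × (7.66 - 5.19) = -6.175%, loss ≈ 19136 × 6.175/100 ≈ 1182.
Total lost output = 2301 + 1990 + 1536 + 1182 = 7009 billion.

$7,009 billion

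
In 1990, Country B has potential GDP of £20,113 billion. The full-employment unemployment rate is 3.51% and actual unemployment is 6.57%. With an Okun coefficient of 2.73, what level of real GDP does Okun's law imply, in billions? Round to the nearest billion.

£18,433 billion

Unemployment gap = 6.57 - 3.51 = 3.06 points, so the output gap is -2.73 × 3.06 = -8.3538%.
Actual GDP = 20113 × (1 - 8.3538/100) = 20113 × 0.916462 ≈ 18433 billion.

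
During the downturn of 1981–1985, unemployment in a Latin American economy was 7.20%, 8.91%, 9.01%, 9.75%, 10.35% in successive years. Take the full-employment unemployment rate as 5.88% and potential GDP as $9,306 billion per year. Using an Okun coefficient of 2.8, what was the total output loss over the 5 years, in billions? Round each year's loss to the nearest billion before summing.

Year 1981: gap = -2.8 × (7.2 - 5.88) = -3.696%, loss ≈ 9306 × 3.696/100 ≈ 344.
Year 1982: gap = -2.8 × (8.91 - 5.88) = -8.484%, loss ≈ 9306 × 8.484/100 ≈ 790.
Year 1983: gap = -2.8 × (9.01 - 5.88) = -8.764%, loss ≈ 9306 × 8.764/100 ≈ 816.
Year 1984: gap = -2.8 × (9.75 - 5.88) = -10.836%, loss ≈ 9306 × 10.836/100 ≈ 1008.
Year 1985: gap = -2.8 × (10.35 - 5.88) = -12.516%, loss ≈ 9306 × 12.516/100 ≈ 1165.
Total lost output = 344 + 790 + 816 + 1008 + 1165 = 4123 billion.

$4,123 billion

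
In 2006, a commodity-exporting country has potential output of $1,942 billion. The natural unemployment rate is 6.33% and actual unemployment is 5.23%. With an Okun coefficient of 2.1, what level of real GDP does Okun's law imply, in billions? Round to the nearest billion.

Unemployment gap = 5.23 - 6.33 = -1.1 points, so the output gap is -2.1 × (-1.1) = 2.31%.
Actual GDP = 1942 × (1 + 2.31/100) = 1942 × 1.0231 ≈ 1987 billion.

$1,987 billion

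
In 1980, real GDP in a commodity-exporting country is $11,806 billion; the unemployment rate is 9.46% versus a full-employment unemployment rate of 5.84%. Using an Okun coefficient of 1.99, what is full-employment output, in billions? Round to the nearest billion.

Unemployment gap = 9.46 - 5.84 = 3.62 points, so output gap = -1.99 × 3.62 = -7.2038%.
Since Y = Y* × (1 + gap/100), Y* = 11806/0.927962 ≈ 12723 billion.

$12,723 billion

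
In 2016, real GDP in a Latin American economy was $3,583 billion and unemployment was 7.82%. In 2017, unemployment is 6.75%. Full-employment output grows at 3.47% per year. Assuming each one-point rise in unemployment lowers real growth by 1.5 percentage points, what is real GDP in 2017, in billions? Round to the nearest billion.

Δu = 6.75 - 7.82 = -1.07 points.
Okun's law (growth form): g_Y = g_Y* - β × Δu = 3.47 - 1.5 × (-1.07) = 3.47 + 1.605 = 5.075%.
Real GDP in the next year = 3583 × (1 + 5.075/100) = 3583 × 1.05075 ≈ 3765 billion.

$3,765 billion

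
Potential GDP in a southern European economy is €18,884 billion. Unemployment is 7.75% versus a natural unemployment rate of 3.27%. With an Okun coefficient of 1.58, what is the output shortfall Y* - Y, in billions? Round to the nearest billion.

€1,337 billion

Output gap = -1.58 × (7.75 - 3.27) = -1.58 × 4.48 = -7.0784%.
Actual GDP ≈ 18884 × 0.929216 ≈ 17547 billion, so the shortfall is 18884 - 17547 = 1337 billion.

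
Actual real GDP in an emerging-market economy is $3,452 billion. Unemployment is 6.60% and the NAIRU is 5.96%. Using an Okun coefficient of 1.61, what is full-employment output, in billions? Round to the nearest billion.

$3,488 billion

Unemployment gap = 6.6 - 5.96 = 0.64 points, so output gap = -1.61 × 0.64 = -1.0304%.
Since Y = Y* × (1 + gap/100), Y* = 3452/0.989696 ≈ 3488 billion.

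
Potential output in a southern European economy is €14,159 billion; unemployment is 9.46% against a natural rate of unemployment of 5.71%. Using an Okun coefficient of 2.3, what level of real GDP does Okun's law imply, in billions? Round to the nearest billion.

€12,938 billion

Unemployment gap = 9.46 - 5.71 = 3.75 points, so the output gap is -2.3 × 3.75 = -8.625%.
Actual GDP = 14159 × (1 - 8.625/100) = 14159 × 0.91375 ≈ 12938 billion.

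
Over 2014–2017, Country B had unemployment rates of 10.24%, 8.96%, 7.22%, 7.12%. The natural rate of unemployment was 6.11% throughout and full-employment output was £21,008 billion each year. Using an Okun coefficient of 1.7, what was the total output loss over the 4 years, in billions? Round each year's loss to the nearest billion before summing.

£3,250 billion

Year 2014: gap = -1.7 × (10.24 - 6.11) = -7.021%, loss ≈ 21008 × 7.021/100 ≈ 1475.
Year 2015: gap = -1.7 × (8.96 - 6.11) = -4.845%, loss ≈ 21008 × 4.845/100 ≈ 1018.
Year 2016: gap = -1.7 × (7.22 - 6.11) = -1.887%, loss ≈ 21008 × 1.887/100 ≈ 396.
Year 2017: gap = -1.7 × (7.12 - 6.11) = -1.717%, loss ≈ 21008 × 1.717/100 ≈ 361.
Total lost output = 1475 + 1018 + 396 + 361 = 3250 billion.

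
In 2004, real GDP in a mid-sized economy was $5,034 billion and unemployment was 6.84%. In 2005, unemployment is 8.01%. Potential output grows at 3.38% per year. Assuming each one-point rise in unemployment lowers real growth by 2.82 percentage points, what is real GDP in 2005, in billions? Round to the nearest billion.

$5,038 billion

Δu = 8.01 - 6.84 = 1.17 points.
Okun's law (growth form): g_Y = g_Y* - β × Δu = 3.38 - 2.82 × (1.17) = 3.38 - 3.2994 = 0.0806%.
Real GDP in the next year = 5034 × (1 + 0.0806/100) = 5034 × 1.000806 ≈ 5038 billion.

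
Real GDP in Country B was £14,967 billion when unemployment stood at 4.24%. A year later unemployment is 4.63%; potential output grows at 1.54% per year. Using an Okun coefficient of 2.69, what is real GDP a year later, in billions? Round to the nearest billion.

£15,040 billion

Δu = 4.63 - 4.24 = 0.39 points.
Okun's law (growth form): g_Y = g_Y* - β × Δu = 1.54 - 2.69 × (0.39) = 1.54 - 1.0491 = 0.4909%.
Real GDP in the next year = 14967 × (1 + 0.4909/100) = 14967 × 1.004909 ≈ 15040 billion.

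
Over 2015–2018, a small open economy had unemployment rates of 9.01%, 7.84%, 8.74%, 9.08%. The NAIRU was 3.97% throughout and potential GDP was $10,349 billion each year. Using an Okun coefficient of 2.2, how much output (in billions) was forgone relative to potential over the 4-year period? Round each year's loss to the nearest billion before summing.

$4,277 billion

Year 2015: gap = -2.2 × (9.01 - 3.97) = -11.088%, loss ≈ 10349 × 11.088/100 ≈ 1147.
Year 2016: gap = -2.2 × (7.84 - 3.97) = -8.514%, loss ≈ 10349 × 8.514/100 ≈ 881.
Year 2017: gap = -2.2 × (8.74 - 3.97) = -10.494%, loss ≈ 10349 × 10.494/100 ≈ 1086.
Year 2018: gap = -2.2 × (9.08 - 3.97) = -11.242%, loss ≈ 10349 × 11.242/100 ≈ 1163.
Total lost output = 1147 + 881 + 1086 + 1163 = 4277 billion.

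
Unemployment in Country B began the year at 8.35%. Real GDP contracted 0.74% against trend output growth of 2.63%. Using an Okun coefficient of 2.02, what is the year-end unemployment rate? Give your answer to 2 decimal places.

Growth-rate Okun's law: g_Y = g_Y* - β × Δu, so Δu = (g_Y* - g_Y)/β.
Δu = (2.63 + 0.74)/2.02 = 3.37/2.02 = 1.67 percentage points.
Year-end unemployment = 8.35 + 1.67 = 10.02%.

10.02%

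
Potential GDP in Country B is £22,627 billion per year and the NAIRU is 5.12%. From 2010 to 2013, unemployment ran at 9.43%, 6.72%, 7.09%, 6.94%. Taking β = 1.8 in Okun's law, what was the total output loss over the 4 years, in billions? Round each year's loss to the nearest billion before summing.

Year 2010: gap = -1.8 × (9.43 - 5.12) = -7.758%, loss ≈ 22627 × 7.758/100 ≈ 1755.
Year 2011: gap = -1.8 × (6.72 - 5.12) = -2.88%, loss ≈ 22627 × 2.88/100 ≈ 652.
Year 2012: gap = -1.8 × (7.09 - 5.12) = -3.546%, loss ≈ 22627 × 3.546/100 ≈ 802.
Year 2013: gap = -1.8 × (6.94 - 5.12) = -3.276%, loss ≈ 22627 × 3.276/100 ≈ 741.
Total lost output = 1755 + 652 + 802 + 741 = 3950 billion.

£3,950 billion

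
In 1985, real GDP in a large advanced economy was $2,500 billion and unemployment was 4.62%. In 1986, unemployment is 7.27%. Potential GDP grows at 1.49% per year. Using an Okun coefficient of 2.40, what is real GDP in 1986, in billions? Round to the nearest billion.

Δu = 7.27 - 4.62 = 2.65 points.
Okun's law (growth form): g_Y = g_Y* - β × Δu = 1.49 - 2.40 × (2.65) = 1.49 - 6.36 = -4.87%.
Real GDP in the next year = 2500 × (1 - 4.87/100) = 2500 × 0.9513 ≈ 2378 billion.

$2,378 billion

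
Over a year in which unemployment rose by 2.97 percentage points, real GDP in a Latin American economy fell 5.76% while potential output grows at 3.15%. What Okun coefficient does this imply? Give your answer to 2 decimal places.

β ≈ 3.00

Growth form: g_Y = g_Y* - β × Δu, so β = (g_Y* - g_Y)/Δu.
β = (3.15 + 5.76)/2.97 = 8.91/2.97 = 3.00.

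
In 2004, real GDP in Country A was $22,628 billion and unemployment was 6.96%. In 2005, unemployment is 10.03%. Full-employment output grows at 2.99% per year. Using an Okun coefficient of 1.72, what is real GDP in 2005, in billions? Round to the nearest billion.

Δu = 10.03 - 6.96 = 3.07 points.
Okun's law (growth form): g_Y = g_Y* - β × Δu = 2.99 - 1.72 × (3.07) = 2.99 - 5.2804 = -2.2904%.
Real GDP in the next year = 22628 × (1 - 2.2904/100) = 22628 × 0.977096 ≈ 22110 billion.

$22,110 billion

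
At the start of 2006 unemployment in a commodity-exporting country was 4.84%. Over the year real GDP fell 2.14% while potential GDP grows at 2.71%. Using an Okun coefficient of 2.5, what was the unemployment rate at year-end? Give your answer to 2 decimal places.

6.78%

Growth-rate Okun's law: g_Y = g_Y* - β × Δu, so Δu = (g_Y* - g_Y)/β.
Δu = (2.71 + 2.14)/2.5 = 4.85/2.5 = 1.94 percentage points.
Year-end unemployment = 4.84 + 1.94 = 6.78%.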